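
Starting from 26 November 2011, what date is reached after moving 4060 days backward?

14 October 2000

Count 4060 days before November 26, 2011:
From October 14, 2000 to October 14, 2011: 11 years, of which 2 contain a Feb 29 — 9×365 + 2×366 = 4017 days.
October 2011: 31 − 14 = 17 days remain.
November 1–26, 2011: 26 days.
Residual: 43 days.
Total: 4060 days.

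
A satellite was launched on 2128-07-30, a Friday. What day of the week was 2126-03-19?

Count forward from the earlier date (March 19, 2126) to the later (July 30, 2128):
Day-of-year of March 19, 2126: 78.
Day-of-year of July 30, 2128: 212.
2126 has 365 days, so 365 − 78 = 287 days remain in 2126.
Full years: 2127: 365. Sum = 365.
Total: 287 + 365 + 212 = 864 days.
864 mod 7 = 3, so 3 days before Friday is Tuesday.

Tuesday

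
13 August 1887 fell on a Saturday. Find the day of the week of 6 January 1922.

From August 13, 1887 to August 13, 1921: 34 years, of which 8 contain a Feb 29 — 26×365 + 8×366 = 12418 days.
(1900 is not a leap year (divisible by 100 but not 400).)
August 1921: 31 − 13 = 18 days remain.
Then September (30), October (31), November (30), December (31): 30 + 31 + 30 + 31 = 122 days.
January 1–6, 1922: 6 days.
Residual: 146 days.
Total: 12564 days.
12564 mod 7 = 6, so 6 days after Saturday is Friday.

Friday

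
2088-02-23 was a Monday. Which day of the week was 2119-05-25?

Thursday

Day-of-year of February 23, 2088: 54.
Day-of-year of May 25, 2119: 145.
2088 has 366 days, so 366 − 54 = 312 days remain in 2088.
Full years 2089–2118: 24 common + 6 leap = 24×365 + 6×366 = 10956 days.
Total: 312 + 10956 + 145 = 11413 days.
11413 mod 7 = 3, so 3 days after Monday is Thursday.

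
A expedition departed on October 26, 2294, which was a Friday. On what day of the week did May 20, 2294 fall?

Sunday

Count forward from the earlier date (May 20, 2294) to the later (October 26, 2294):
May 2294: 31 − 20 = 11 days remain.
Then June (30), July (31), August (31), September (30): 30 + 31 + 31 + 30 = 122 days.
October 1–26, 2294: 26 days.
Total: 11 + 122 + 26 = 159 days.
159 mod 7 = 5, so 5 days before Friday is Sunday.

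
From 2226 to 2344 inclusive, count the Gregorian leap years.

Years divisible by 4: 2228, 2232, …, 2344 — 30 in all.
Of these, 2300 is divisible by 100 but not 400, so not leap.
Leap years: 30 − 1 = 29.

29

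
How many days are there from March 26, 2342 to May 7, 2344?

March 26, 2342 → March 26, 2343: 365 days.
March 26, 2343 → March 26, 2344: 366 days (2344 is a leap year).
March 2344: 31 − 26 = 5 days remain.
Then April (30): 30 days.
May 1–7, 2344: 7 days.
Residual: 42 days.
Total: 773 days.

773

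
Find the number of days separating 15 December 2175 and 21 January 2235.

Day-of-year of December 15, 2175: 349.
Day-of-year of January 21, 2235: 21.
2175 has 365 days, so 365 − 349 = 16 days remain in 2175.
Full years 2176–2234: 45 common + 14 leap = 45×365 + 14×366 = 21549 days.
Total: 16 + 21549 + 21 = 21586 days.

21586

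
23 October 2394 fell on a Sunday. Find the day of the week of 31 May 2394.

Count forward from the earlier date (May 31, 2394) to the later (October 23, 2394):
May 2394: 31 − 31 = 0 days remain.
Then June (30), July (31), August (31), September (30): 30 + 31 + 31 + 30 = 122 days.
October 1–23, 2394: 23 days.
Total: 0 + 122 + 23 = 145 days.
145 mod 7 = 5, so 5 days before Sunday is Tuesday.

Tuesday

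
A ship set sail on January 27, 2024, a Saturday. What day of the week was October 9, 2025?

January 27, 2024 → January 27, 2025: 366 days (2024 is a leap year).
January 2025: 31 − 27 = 4 days remain.
Then February 2025 (28), March (31), April (30), May (31), June (30), July (31), August (31), September (30): 28 + 31 + 30 + 31 + 30 + 31 + 31 + 30 = 242 days.
October 1–9, 2025: 9 days.
Residual: 255 days.
Total: 621 days.
621 mod 7 = 5, so 5 days after Saturday is Thursday.

Thursday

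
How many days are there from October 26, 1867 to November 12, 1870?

October 26, 1867 → October 26, 1868: 366 days (1868 is a leap year).
October 26, 1868 → October 26, 1869: 365 days.
October 26, 1869 → October 26, 1870: 365 days.
October 1870: 31 − 26 = 5 days remain.
November 1–12, 1870: 12 days.
Residual: 17 days.
Total: 1113 days.

1113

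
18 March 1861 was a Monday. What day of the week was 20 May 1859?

Count forward from the earlier date (May 20, 1859) to the later (March 18, 1861):
May 20, 1859 → May 20, 1860: 366 days (1860 is a leap year).
May 1860: 31 − 20 = 11 days remain.
Then 9 full months totalling 273 days.
March 1–18, 1861: 18 days.
Residual: 302 days.
Total: 668 days.
668 mod 7 = 3, so 3 days before Monday is Friday.

Friday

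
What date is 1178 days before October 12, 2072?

July 22, 2069

Count 1178 days before October 12, 2072:
July 22, 2069 → July 22, 2070: 365 days.
July 22, 2070 → July 22, 2071: 365 days.
July 22, 2071 → July 22, 2072: 366 days (2072 is a leap year).
July 2072: 31 − 22 = 9 days remain.
Then August (31), September (30): 31 + 30 = 61 days.
October 1–12, 2072: 12 days.
Residual: 82 days.
Total: 1178 days.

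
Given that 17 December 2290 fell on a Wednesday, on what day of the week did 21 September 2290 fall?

Count forward from the earlier date (September 21, 2290) to the later (December 17, 2290):
September 2290: 30 − 21 = 9 days remain.
Then October (31), November (30): 31 + 30 = 61 days.
December 1–17, 2290: 17 days.
Total: 9 + 61 + 17 = 87 days.
87 mod 7 = 3, so 3 days before Wednesday is Sunday.

Sunday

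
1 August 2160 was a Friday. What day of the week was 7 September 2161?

Monday

August 1, 2160 → August 1, 2161: 365 days.
August 2161: 31 − 1 = 30 days remain.
September 1–7, 2161: 7 days.
Residual: 37 days.
Total: 402 days.
402 mod 7 = 3, so 3 days after Friday is Monday.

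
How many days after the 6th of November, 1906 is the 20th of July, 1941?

12675

Day-of-year of November 6, 1906: 310.
Day-of-year of July 20, 1941: 201.
1906 has 365 days, so 365 − 310 = 55 days remain in 1906.
Full years 1907–1940: 25 common + 9 leap = 25×365 + 9×366 = 12419 days.
Total: 55 + 12419 + 201 = 12675 days.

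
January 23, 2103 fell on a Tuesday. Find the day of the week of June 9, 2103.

Saturday

January 2103: 31 − 23 = 8 days remain.
Then February 2103 (28), March (31), April (30), May (31): 28 + 31 + 30 + 31 = 120 days.
June 1–9, 2103: 9 days.
Total: 8 + 120 + 9 = 137 days.
137 mod 7 = 4, so 4 days after Tuesday is Saturday.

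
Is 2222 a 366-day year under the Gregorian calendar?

2222 is not a leap year.

No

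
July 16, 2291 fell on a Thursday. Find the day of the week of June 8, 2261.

Saturday

Count forward from the earlier date (June 8, 2261) to the later (July 16, 2291):
Day-of-year of June 8, 2261: 159.
Day-of-year of July 16, 2291: 197.
2261 has 365 days, so 365 − 159 = 206 days remain in 2261.
Full years 2262–2290: 22 common + 7 leap = 22×365 + 7×366 = 10592 days.
Total: 206 + 10592 + 197 = 10995 days.
10995 mod 7 = 5, so 5 days before Thursday is Saturday.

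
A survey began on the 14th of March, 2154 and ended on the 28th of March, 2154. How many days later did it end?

Within March 2154: 28 − 14 = 14 days.

14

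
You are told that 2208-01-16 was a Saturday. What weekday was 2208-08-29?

January 2208: 31 − 16 = 15 days remain.
Then February 2208 (29), March (31), April (30), May (31), June (30), July (31): 29 + 31 + 30 + 31 + 30 + 31 = 182 days.
August 1–29, 2208: 29 days.
Total: 15 + 182 + 29 = 226 days.
226 mod 7 = 2, so 2 days after Saturday is Monday.

Monday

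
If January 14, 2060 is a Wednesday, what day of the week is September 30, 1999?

Thursday

Count forward from the earlier date (September 30, 1999) to the later (January 14, 2060):
From September 30, 1999 to September 30, 2059: 60 years, of which 15 contain a Feb 29 — 45×365 + 15×366 = 21915 days.
(2000 is a leap year (divisible by 400).)
September 2059: 30 − 30 = 0 days remain.
Then October (31), November (30), December (31): 31 + 30 + 31 = 92 days.
January 1–14, 2060: 14 days.
Residual: 106 days.
Total: 22021 days.
22021 mod 7 = 6, so 6 days before Wednesday is Thursday.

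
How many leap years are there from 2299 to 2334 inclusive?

8

Years divisible by 4 in [2299, 2334]: 2300, 2304, 2308, 2312, 2316, 2320, 2324, 2328, 2332.
Of these, 2300 is divisible by 100 but not 400, so not leap.
Leap years: 9 − 1 = 8.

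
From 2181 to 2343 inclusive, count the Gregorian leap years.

38

Years divisible by 4: 2184, 2188, …, 2340 — 40 in all.
Of these, 2200, 2300 are divisible by 100 but not 400, so not leap.
Leap years: 40 − 2 = 38.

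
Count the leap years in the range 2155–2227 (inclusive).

17

Years divisible by 4: 2156, 2160, …, 2224 — 18 in all.
Of these, 2200 is divisible by 100 but not 400, so not leap.
Leap years: 18 − 1 = 17.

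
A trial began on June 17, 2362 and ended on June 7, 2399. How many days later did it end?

From June 17, 2362 to June 17, 2398: 36 years, of which 9 contain a Feb 29 — 27×365 + 9×366 = 13149 days.
June 2398: 30 − 17 = 13 days remain.
Then 11 full months totalling 335 days.
June 1–7, 2399: 7 days.
Residual: 355 days.
Total: 13504 days.

13504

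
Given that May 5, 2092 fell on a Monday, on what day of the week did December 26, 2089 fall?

Count forward from the earlier date (December 26, 2089) to the later (May 5, 2092):
Day-of-year of December 26, 2089: 360.
Day-of-year of May 5, 2092: 126.
2089 has 365 days, so 365 − 360 = 5 days remain in 2089.
Full years: 2090: 365; 2091: 365. Sum = 730.
Total: 5 + 730 + 126 = 861 days.
861 is a multiple of 7, so December 26, 2089 falls on the same weekday: Monday.

Monday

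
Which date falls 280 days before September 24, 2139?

December 18, 2138

Count 280 days before September 24, 2139:
December 2138: 31 − 18 = 13 days remain.
Then January (31), February 2139 (28), March (31), April (30), May (31), June (30), July (31), August (31): 31 + 28 + 31 + 30 + 31 + 30 + 31 + 31 = 243 days.
September 1–24, 2139: 24 days.
Total: 13 + 243 + 24 = 280 days.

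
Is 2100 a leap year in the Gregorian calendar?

2100 is not a leap year (divisible by 100 but not 400).

No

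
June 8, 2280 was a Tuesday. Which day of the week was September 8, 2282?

Day-of-year of June 8, 2280: 160.
Day-of-year of September 8, 2282: 251.
2280 has 366 days, so 366 − 160 = 206 days remain in 2280.
Full years: 2281: 365. Sum = 365.
Total: 206 + 365 + 251 = 822 days.
822 mod 7 = 3, so 3 days after Tuesday is Friday.

Friday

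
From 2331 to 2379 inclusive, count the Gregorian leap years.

Years divisible by 4 in [2331, 2379]: 2332, 2336, 2340, 2344, 2348, 2352, 2356, 2360, 2364, 2368, 2372, 2376.
No century exceptions apply. Count: 12.

12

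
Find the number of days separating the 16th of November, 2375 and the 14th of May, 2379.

1275

November 16, 2375 → November 16, 2376: 366 days (2376 is a leap year).
November 16, 2376 → November 16, 2377: 365 days.
November 16, 2377 → November 16, 2378: 365 days.
November 2378: 30 − 16 = 14 days remain.
Then December (31), January (31), February 2379 (28), March (31), April (30): 31 + 31 + 28 + 31 + 30 = 151 days.
May 1–14, 2379: 14 days.
Residual: 179 days.
Total: 1275 days.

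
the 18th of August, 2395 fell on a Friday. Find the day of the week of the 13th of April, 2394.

Wednesday

Count forward from the earlier date (April 13, 2394) to the later (August 18, 2395):
April 13, 2394 → April 13, 2395: 365 days.
April 2395: 30 − 13 = 17 days remain.
Then May (31), June (30), July (31): 31 + 30 + 31 = 92 days.
August 1–18, 2395: 18 days.
Residual: 127 days.
Total: 492 days.
492 mod 7 = 2, so 2 days before Friday is Wednesday.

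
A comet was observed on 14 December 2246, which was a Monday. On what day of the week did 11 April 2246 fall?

Count forward from the earlier date (April 11, 2246) to the later (December 14, 2246):
April 2246: 30 − 11 = 19 days remain.
Then May (31), June (30), July (31), August (31), September (30), October (31), November (30): 31 + 30 + 31 + 31 + 30 + 31 + 30 = 214 days.
December 1–14, 2246: 14 days.
Total: 19 + 214 + 14 = 247 days.
247 mod 7 = 2, so 2 days before Monday is Saturday.

Saturday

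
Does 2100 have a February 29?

No

2100 is not a leap year (divisible by 100 but not 400).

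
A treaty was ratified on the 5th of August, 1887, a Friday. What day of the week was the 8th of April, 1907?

Day-of-year of August 5, 1887: 217.
Day-of-year of April 8, 1907: 98.
1887 has 365 days, so 365 − 217 = 148 days remain in 1887.
Full years 1888–1906: 15 common + 4 leap = 15×365 + 4×366 = 6939 days.
Total: 148 + 6939 + 98 = 7185 days.
7185 mod 7 = 3, so 3 days after Friday is Monday.

Monday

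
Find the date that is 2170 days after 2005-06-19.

2011-05-29

Count 2170 days after June 19, 2005:
Day-of-year of June 19, 2005: 170.
Day-of-year of May 29, 2011: 149.
2005 has 365 days, so 365 − 170 = 195 days remain in 2005.
Full years: 2006: 365; 2007: 365; 2008: 366; 2009: 365; 2010: 365. Sum = 1826.
Total: 195 + 1826 + 149 = 2170 days.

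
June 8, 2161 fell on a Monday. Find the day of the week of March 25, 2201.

Wednesday

Day-of-year of June 8, 2161: 159.
Day-of-year of March 25, 2201: 84.
2161 has 365 days, so 365 − 159 = 206 days remain in 2161.
Full years 2162–2200: 30 common + 9 leap = 30×365 + 9×366 = 14244 days.
Total: 206 + 14244 + 84 = 14534 days.
14534 mod 7 = 2, so 2 days after Monday is Wednesday.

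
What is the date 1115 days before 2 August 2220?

14 July 2217

Count 1115 days before August 2, 2220:
July 14, 2217 → July 14, 2218: 365 days.
July 14, 2218 → July 14, 2219: 365 days.
July 14, 2219 → July 14, 2220: 366 days (2220 is a leap year).
July 2220: 31 − 14 = 17 days remain.
August 1–2, 2220: 2 days.
Residual: 19 days.
Total: 1115 days.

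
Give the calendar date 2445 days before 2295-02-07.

2288-05-29

Count 2445 days before February 7, 2295:
Day-of-year of May 29, 2288: 150.
Day-of-year of February 7, 2295: 38.
2288 has 366 days, so 366 − 150 = 216 days remain in 2288.
Full years: 2289: 365; 2290: 365; 2291: 365; 2292: 366; 2293: 365; 2294: 365. Sum = 2191.
Total: 216 + 2191 + 38 = 2445 days.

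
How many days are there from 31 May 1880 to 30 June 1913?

From May 31, 1880 to May 31, 1913: 33 years, of which 7 contain a Feb 29 — 26×365 + 7×366 = 12052 days.
(1900 is not a leap year (divisible by 100 but not 400).)
May 1913: 31 − 31 = 0 days remain.
June 1–30, 1913: 30 days.
Residual: 30 days.
Total: 12082 days.

12082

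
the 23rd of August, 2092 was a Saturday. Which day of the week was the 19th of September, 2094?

Sunday

August 2092: 31 − 23 = 8 days remain.
Then 24 full months totalling 730 days.
September 1–19, 2094: 19 days.
Total: 8 + 730 + 19 = 757 days.
757 mod 7 = 1, so 1 day after Saturday is Sunday.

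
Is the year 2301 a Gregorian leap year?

No

2301 is not a leap year.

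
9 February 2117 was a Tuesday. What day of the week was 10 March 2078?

Thursday

Count forward from the earlier date (March 10, 2078) to the later (February 9, 2117):
Day-of-year of March 10, 2078: 69.
Day-of-year of February 9, 2117: 40.
2078 has 365 days, so 365 − 69 = 296 days remain in 2078.
Full years 2079–2116: 29 common + 9 leap = 29×365 + 9×366 = 13879 days.
Total: 296 + 13879 + 40 = 14215 days.
14215 mod 7 = 5, so 5 days before Tuesday is Thursday.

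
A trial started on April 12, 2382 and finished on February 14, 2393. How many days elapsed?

Day-of-year of April 12, 2382: 102.
Day-of-year of February 14, 2393: 45.
2382 has 365 days, so 365 − 102 = 263 days remain in 2382.
Full years 2383–2392: 7 common + 3 leap = 7×365 + 3×366 = 3653 days.
Total: 263 + 3653 + 45 = 3961 days.

3961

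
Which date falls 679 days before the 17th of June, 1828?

the 8th of August, 1826

Count 679 days before June 17, 1828:
Day-of-year of August 8, 1826: 220.
Day-of-year of June 17, 1828: 169.
1826 has 365 days, so 365 − 220 = 145 days remain in 1826.
Full years: 1827: 365. Sum = 365.
Total: 145 + 365 + 169 = 679 days.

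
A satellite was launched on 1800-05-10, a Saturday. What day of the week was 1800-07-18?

Friday

May 1800: 31 − 10 = 21 days remain.
Then June (30): 30 days.
July 1–18, 1800: 18 days.
Total: 21 + 30 + 18 = 69 days.
69 mod 7 = 6, so 6 days after Saturday is Friday.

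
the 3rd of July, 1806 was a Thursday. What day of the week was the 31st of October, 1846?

Saturday

Day-of-year of July 3, 1806: 184.
Day-of-year of October 31, 1846: 304.
1806 has 365 days, so 365 − 184 = 181 days remain in 1806.
Full years 1807–1845: 29 common + 10 leap = 29×365 + 10×366 = 14245 days.
Total: 181 + 14245 + 304 = 14730 days.
14730 mod 7 = 2, so 2 days after Thursday is Saturday.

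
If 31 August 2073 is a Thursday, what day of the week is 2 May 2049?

Sunday

Count forward from the earlier date (May 2, 2049) to the later (August 31, 2073):
Day-of-year of May 2, 2049: 122.
Day-of-year of August 31, 2073: 243.
2049 has 365 days, so 365 − 122 = 243 days remain in 2049.
Full years 2050–2072: 17 common + 6 leap = 17×365 + 6×366 = 8401 days.
Total: 243 + 8401 + 243 = 8887 days.
8887 mod 7 = 4, so 4 days before Thursday is Sunday.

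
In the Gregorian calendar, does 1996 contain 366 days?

1996 is a leap year.

Yes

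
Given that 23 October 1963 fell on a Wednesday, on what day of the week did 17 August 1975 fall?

From October 23, 1963 to October 23, 1974: 11 years, of which 3 contain a Feb 29 — 8×365 + 3×366 = 4018 days.
October 1974: 31 − 23 = 8 days remain.
Then 9 full months totalling 273 days.
August 1–17, 1975: 17 days.
Residual: 298 days.
Total: 4316 days.
4316 mod 7 = 4, so 4 days after Wednesday is Sunday.

Sunday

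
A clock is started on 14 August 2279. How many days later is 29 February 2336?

From August 14, 2279 to August 14, 2335: 56 years, of which 13 contain a Feb 29 — 43×365 + 13×366 = 20453 days.
(2300 is not a leap year (divisible by 100 but not 400).)
August 2335: 31 − 14 = 17 days remain.
Then September (30), October (31), November (30), December (31), January (31): 30 + 31 + 30 + 31 + 31 = 153 days.
February 1–29, 2336: 29 days (2336 is a leap year).
Residual: 199 days.
Total: 20652 days.

20652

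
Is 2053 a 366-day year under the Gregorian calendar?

No

2053 is not a leap year.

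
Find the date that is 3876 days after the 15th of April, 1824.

the 25th of November, 1834

Count 3876 days after April 15, 1824:
Day-of-year of April 15, 1824: 106.
Day-of-year of November 25, 1834: 329.
1824 has 366 days, so 366 − 106 = 260 days remain in 1824.
Full years 1825–1833: 7 common + 2 leap = 7×365 + 2×366 = 3287 days.
Total: 260 + 3287 + 329 = 3876 days.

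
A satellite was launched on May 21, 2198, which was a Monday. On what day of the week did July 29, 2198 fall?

Sunday

May 2198: 31 − 21 = 10 days remain.
Then June (30): 30 days.
July 1–29, 2198: 29 days.
Total: 10 + 30 + 29 = 69 days.
69 mod 7 = 6, so 6 days after Monday is Sunday.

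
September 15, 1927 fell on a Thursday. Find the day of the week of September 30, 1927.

Friday

Within September 1927: 30 − 15 = 15 days.
15 mod 7 = 1, so 1 day after Thursday is Friday.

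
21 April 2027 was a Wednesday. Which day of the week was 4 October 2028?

April 21, 2027 → April 21, 2028: 366 days (2028 is a leap year).
April 2028: 30 − 21 = 9 days remain.
Then May (31), June (30), July (31), August (31), September (30): 31 + 30 + 31 + 31 + 30 = 153 days.
October 1–4, 2028: 4 days.
Residual: 166 days.
Total: 532 days.
532 is a multiple of 7, so 4 October 2028 falls on the same weekday: Wednesday.

Wednesday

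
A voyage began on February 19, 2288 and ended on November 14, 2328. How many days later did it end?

Day-of-year of February 19, 2288: 50.
Day-of-year of November 14, 2328: 319.
2288 has 366 days, so 366 − 50 = 316 days remain in 2288.
Full years 2289–2327: 31 common + 8 leap = 31×365 + 8×366 = 14243 days.
Total: 316 + 14243 + 319 = 14878 days.

14878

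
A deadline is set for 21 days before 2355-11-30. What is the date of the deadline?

2355-11-09

Count 21 days before November 30, 2355:
Within November 2355: 30 − 9 = 21 days.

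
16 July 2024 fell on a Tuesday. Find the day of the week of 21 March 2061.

Monday

From July 16, 2024 to July 16, 2060: 36 years, of which 9 contain a Feb 29 — 27×365 + 9×366 = 13149 days.
July 2060: 31 − 16 = 15 days remain.
Then August (31), September (30), October (31), November (30), December (31), January (31), February 2061 (28): 31 + 30 + 31 + 30 + 31 + 31 + 28 = 212 days.
March 1–21, 2061: 21 days.
Residual: 248 days.
Total: 13397 days.
13397 mod 7 = 6, so 6 days after Tuesday is Monday.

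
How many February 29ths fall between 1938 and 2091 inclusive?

Years divisible by 4: 1940, 1944, …, 2088 — 38 in all.
2000 is divisible by 400, so still leap.
No century exceptions apply. Count: 38.

38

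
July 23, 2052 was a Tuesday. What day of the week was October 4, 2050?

Count forward from the earlier date (October 4, 2050) to the later (July 23, 2052):
October 4, 2050 → October 4, 2051: 365 days.
October 2051: 31 − 4 = 27 days remain.
Then November (30), December (31), January (31), February 2052 (29), March (31), April (30), May (31), June (30): 30 + 31 + 31 + 29 + 31 + 30 + 31 + 30 = 243 days.
July 1–23, 2052: 23 days.
Residual: 293 days.
Total: 658 days.
658 is a multiple of 7, so October 4, 2050 falls on the same weekday: Tuesday.

Tuesday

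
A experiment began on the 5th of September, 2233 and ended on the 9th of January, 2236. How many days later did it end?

September 5, 2233 → September 5, 2234: 365 days.
September 5, 2234 → September 5, 2235: 365 days.
September 2235: 30 − 5 = 25 days remain.
Then October (31), November (30), December (31): 31 + 30 + 31 = 92 days.
January 1–9, 2236: 9 days.
Residual: 126 days.
Total: 856 days.

856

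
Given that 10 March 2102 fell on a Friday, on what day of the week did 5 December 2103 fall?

Wednesday

Day-of-year of March 10, 2102: 69.
Day-of-year of December 5, 2103: 339.
2102 has 365 days, so 365 − 69 = 296 days remain in 2102.
Total: 296 + 339 = 635 days.
635 mod 7 = 5, so 5 days after Friday is Wednesday.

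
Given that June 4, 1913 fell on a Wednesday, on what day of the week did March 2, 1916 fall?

June 4, 1913 → June 4, 1914: 365 days.
June 4, 1914 → June 4, 1915: 365 days.
June 1915: 30 − 4 = 26 days remain.
Then July (31), August (31), September (30), October (31), November (30), December (31), January (31), February 1916 (29): 31 + 31 + 30 + 31 + 30 + 31 + 31 + 29 = 244 days.
March 1–2, 1916: 2 days.
Residual: 272 days.
Total: 1002 days.
1002 mod 7 = 1, so 1 day after Wednesday is Thursday.

Thursday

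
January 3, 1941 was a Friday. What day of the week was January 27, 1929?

Count forward from the earlier date (January 27, 1929) to the later (January 3, 1941):
Day-of-year of January 27, 1929: 27.
Day-of-year of January 3, 1941: 3.
1929 has 365 days, so 365 − 27 = 338 days remain in 1929.
Full years 1930–1940: 8 common + 3 leap = 8×365 + 3×366 = 4018 days.
Total: 338 + 4018 + 3 = 4359 days.
4359 mod 7 = 5, so 5 days before Friday is Sunday.

Sunday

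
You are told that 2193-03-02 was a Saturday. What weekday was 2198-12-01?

March 2, 2193 → March 2, 2194: 365 days.
March 2, 2194 → March 2, 2195: 365 days.
March 2, 2195 → March 2, 2196: 366 days (2196 is a leap year).
March 2, 2196 → March 2, 2197: 365 days.
March 2, 2197 → March 2, 2198: 365 days.
March 2198: 31 − 2 = 29 days remain.
Then April (30), May (31), June (30), July (31), August (31), September (30), October (31), November (30): 30 + 31 + 30 + 31 + 31 + 30 + 31 + 30 = 244 days.
December 1, 2198: 1 day.
Residual: 274 days.
Total: 2100 days.
2100 is a multiple of 7, so 2198-12-01 falls on the same weekday: Saturday.

Saturday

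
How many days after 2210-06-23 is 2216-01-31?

June 23, 2210 → June 23, 2211: 365 days.
June 23, 2211 → June 23, 2212: 366 days (2212 is a leap year).
June 23, 2212 → June 23, 2213: 365 days.
June 23, 2213 → June 23, 2214: 365 days.
June 23, 2214 → June 23, 2215: 365 days.
June 2215: 30 − 23 = 7 days remain.
Then July (31), August (31), September (30), October (31), November (30), December (31): 31 + 31 + 30 + 31 + 30 + 31 = 184 days.
January 1–31, 2216: 31 days.
Residual: 222 days.
Total: 2048 days.

2048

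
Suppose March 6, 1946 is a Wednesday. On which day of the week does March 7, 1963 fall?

From March 6, 1946 to March 6, 1963: 17 years, of which 4 contain a Feb 29 — 13×365 + 4×366 = 6209 days.
Within March 1963: 7 − 6 = 1 day.
Total: 6210 days.
6210 mod 7 = 1, so 1 day after Wednesday is Thursday.

Thursday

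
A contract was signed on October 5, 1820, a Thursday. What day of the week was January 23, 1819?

Count forward from the earlier date (January 23, 1819) to the later (October 5, 1820):
January 1819: 31 − 23 = 8 days remain.
Then 20 full months totalling 608 days.
October 1–5, 1820: 5 days.
Total: 8 + 608 + 5 = 621 days.
621 mod 7 = 5, so 5 days before Thursday is Saturday.

Saturday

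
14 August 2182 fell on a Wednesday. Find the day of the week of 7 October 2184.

Thursday

Day-of-year of August 14, 2182: 226.
Day-of-year of October 7, 2184: 281.
2182 has 365 days, so 365 − 226 = 139 days remain in 2182.
Full years: 2183: 365. Sum = 365.
Total: 139 + 365 + 281 = 785 days.
785 mod 7 = 1, so 1 day after Wednesday is Thursday.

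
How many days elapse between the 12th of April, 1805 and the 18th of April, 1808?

1102

Day-of-year of April 12, 1805: 102.
Day-of-year of April 18, 1808: 109.
1805 has 365 days, so 365 − 102 = 263 days remain in 1805.
Full years: 1806: 365; 1807: 365. Sum = 730.
Total: 263 + 730 + 109 = 1102 days.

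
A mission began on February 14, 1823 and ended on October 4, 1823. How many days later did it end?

232

February 1823: 28 − 14 = 14 days remain (1823 is not a leap year, so February has 28 days).
Then March (31), April (30), May (31), June (30), July (31), August (31), September (30): 31 + 30 + 31 + 30 + 31 + 31 + 30 = 214 days.
October 1–4, 1823: 4 days.
Total: 14 + 214 + 4 = 232 days.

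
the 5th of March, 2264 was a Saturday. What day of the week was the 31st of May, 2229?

Sunday

Count forward from the earlier date (May 31, 2229) to the later (March 5, 2264):
Day-of-year of May 31, 2229: 151.
Day-of-year of March 5, 2264: 65.
2229 has 365 days, so 365 − 151 = 214 days remain in 2229.
Full years 2230–2263: 26 common + 8 leap = 26×365 + 8×366 = 12418 days.
Total: 214 + 12418 + 65 = 12697 days.
12697 mod 7 = 6, so 6 days before Saturday is Sunday.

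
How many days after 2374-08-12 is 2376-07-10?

698

Day-of-year of August 12, 2374: 224.
Day-of-year of July 10, 2376: 192.
2374 has 365 days, so 365 − 224 = 141 days remain in 2374.
Full years: 2375: 365. Sum = 365.
Total: 141 + 365 + 192 = 698 days.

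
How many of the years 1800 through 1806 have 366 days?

Years divisible by 4 in [1800, 1806]: 1800, 1804.
Of these, 1800 is divisible by 100 but not 400, so not leap.
Leap years: 2 − 1 = 1.

1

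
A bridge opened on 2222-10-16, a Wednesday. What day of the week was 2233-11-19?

Tuesday

Day-of-year of October 16, 2222: 289.
Day-of-year of November 19, 2233: 323.
2222 has 365 days, so 365 − 289 = 76 days remain in 2222.
Full years 2223–2232: 7 common + 3 leap = 7×365 + 3×366 = 3653 days.
Total: 76 + 3653 + 323 = 4052 days.
4052 mod 7 = 6, so 6 days after Wednesday is Tuesday.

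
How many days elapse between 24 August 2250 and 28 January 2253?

888

August 24, 2250 → August 24, 2251: 365 days.
August 24, 2251 → August 24, 2252: 366 days (2252 is a leap year).
August 2252: 31 − 24 = 7 days remain.
Then September (30), October (31), November (30), December (31): 30 + 31 + 30 + 31 = 122 days.
January 1–28, 2253: 28 days.
Residual: 157 days.
Total: 888 days.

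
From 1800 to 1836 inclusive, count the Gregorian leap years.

9

Years divisible by 4 in [1800, 1836]: 1800, 1804, 1808, 1812, 1816, 1820, 1824, 1828, 1832, 1836.
Of these, 1800 is divisible by 100 but not 400, so not leap.
Leap years: 10 − 1 = 9.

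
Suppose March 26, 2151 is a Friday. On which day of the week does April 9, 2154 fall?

Day-of-year of March 26, 2151: 85.
Day-of-year of April 9, 2154: 99.
2151 has 365 days, so 365 − 85 = 280 days remain in 2151.
Full years: 2152: 366; 2153: 365. Sum = 731.
Total: 280 + 731 + 99 = 1110 days.
1110 mod 7 = 4, so 4 days after Friday is Tuesday.

Tuesday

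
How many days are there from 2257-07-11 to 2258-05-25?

318

July 2257: 31 − 11 = 20 days remain.
Then 9 full months totalling 273 days.
May 1–25, 2258: 25 days.
Residual: 318 days.
Total: 318 days.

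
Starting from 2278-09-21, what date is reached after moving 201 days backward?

2278-03-04

Count 201 days before September 21, 2278:
March 2278: 31 − 4 = 27 days remain.
Then April (30), May (31), June (30), July (31), August (31): 30 + 31 + 30 + 31 + 31 = 153 days.
September 1–21, 2278: 21 days.
Total: 27 + 153 + 21 = 201 days.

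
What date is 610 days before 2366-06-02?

2364-09-30

Count 610 days before June 2, 2366:
September 2364: 30 − 30 = 0 days remain.
Then 20 full months totalling 608 days.
June 1–2, 2366: 2 days.
Total: 0 + 608 + 2 = 610 days.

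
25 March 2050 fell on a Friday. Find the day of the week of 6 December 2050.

March 2050: 31 − 25 = 6 days remain.
Then April (30), May (31), June (30), July (31), August (31), September (30), October (31), November (30): 30 + 31 + 30 + 31 + 31 + 30 + 31 + 30 = 244 days.
December 1–6, 2050: 6 days.
Total: 6 + 244 + 6 = 256 days.
256 mod 7 = 4, so 4 days after Friday is Tuesday.

Tuesday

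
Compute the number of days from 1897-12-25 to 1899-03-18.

448

Day-of-year of December 25, 1897: 359.
Day-of-year of March 18, 1899: 77.
1897 has 365 days, so 365 − 359 = 6 days remain in 1897.
Full years: 1898: 365. Sum = 365.
Total: 6 + 365 + 77 = 448 days.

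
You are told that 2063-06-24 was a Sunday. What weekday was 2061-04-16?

Count forward from the earlier date (April 16, 2061) to the later (June 24, 2063):
April 16, 2061 → April 16, 2062: 365 days.
April 16, 2062 → April 16, 2063: 365 days.
April 2063: 30 − 16 = 14 days remain.
Then May (31): 31 days.
June 1–24, 2063: 24 days.
Residual: 69 days.
Total: 799 days.
799 mod 7 = 1, so 1 day before Sunday is Saturday.

Saturday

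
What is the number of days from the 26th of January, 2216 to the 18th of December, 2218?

January 26, 2216 → January 26, 2217: 366 days (2216 is a leap year).
January 26, 2217 → January 26, 2218: 365 days.
January 2218: 31 − 26 = 5 days remain.
Then 10 full months totalling 303 days.
December 1–18, 2218: 18 days.
Residual: 326 days.
Total: 1057 days.

1057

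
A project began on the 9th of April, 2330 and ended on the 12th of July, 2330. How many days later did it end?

94

April 2330: 30 − 9 = 21 days remain.
Then May (31), June (30): 31 + 30 = 61 days.
July 1–12, 2330: 12 days.
Total: 21 + 61 + 12 = 94 days.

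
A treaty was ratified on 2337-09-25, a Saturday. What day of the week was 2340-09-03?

September 25, 2337 → September 25, 2338: 365 days.
September 25, 2338 → September 25, 2339: 365 days.
September 2339: 30 − 25 = 5 days remain.
Then 11 full months totalling 336 days.
September 1–3, 2340: 3 days.
Residual: 344 days.
Total: 1074 days.
1074 mod 7 = 3, so 3 days after Saturday is Tuesday.

Tuesday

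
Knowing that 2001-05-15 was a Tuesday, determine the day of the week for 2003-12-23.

Tuesday

May 2001: 31 − 15 = 16 days remain.
Then 30 full months totalling 913 days.
December 1–23, 2003: 23 days.
Total: 16 + 913 + 23 = 952 days.
952 is a multiple of 7, so 2003-12-23 falls on the same weekday: Tuesday.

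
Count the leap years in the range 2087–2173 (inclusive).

21

Years divisible by 4: 2088, 2092, …, 2172 — 22 in all.
Of these, 2100 is divisible by 100 but not 400, so not leap.
Leap years: 22 − 1 = 21.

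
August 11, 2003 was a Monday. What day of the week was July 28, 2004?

August 2003: 31 − 11 = 20 days remain.
Then 10 full months totalling 304 days.
July 1–28, 2004: 28 days.
Residual: 352 days.
Total: 352 days.
352 mod 7 = 2, so 2 days after Monday is Wednesday.

Wednesday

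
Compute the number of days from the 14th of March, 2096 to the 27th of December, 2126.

11244

From March 14, 2096 to March 14, 2126: 30 years, of which 6 contain a Feb 29 — 24×365 + 6×366 = 10956 days.
(2100 is not a leap year (divisible by 100 but not 400).)
March 2126: 31 − 14 = 17 days remain.
Then April (30), May (31), June (30), July (31), August (31), September (30), October (31), November (30): 30 + 31 + 30 + 31 + 31 + 30 + 31 + 30 = 244 days.
December 1–27, 2126: 27 days.
Residual: 288 days.
Total: 11244 days.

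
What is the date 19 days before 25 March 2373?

6 March 2373

Count 19 days before March 25, 2373:
Within March 2373: 25 − 6 = 19 days.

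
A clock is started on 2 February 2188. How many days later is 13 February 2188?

Within February 2188: 13 − 2 = 11 days.

11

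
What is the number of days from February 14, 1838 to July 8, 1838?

144

February 1838: 28 − 14 = 14 days remain (1838 is not a leap year, so February has 28 days).
Then March (31), April (30), May (31), June (30): 31 + 30 + 31 + 30 = 122 days.
July 1–8, 1838: 8 days.
Total: 14 + 122 + 8 = 144 days.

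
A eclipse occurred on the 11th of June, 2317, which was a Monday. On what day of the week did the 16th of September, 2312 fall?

Count forward from the earlier date (September 16, 2312) to the later (June 11, 2317):
September 16, 2312 → September 16, 2313: 365 days.
September 16, 2313 → September 16, 2314: 365 days.
September 16, 2314 → September 16, 2315: 365 days.
September 16, 2315 → September 16, 2316: 366 days (2316 is a leap year).
September 2316: 30 − 16 = 14 days remain.
Then October (31), November (30), December (31), January (31), February 2317 (28), March (31), April (30), May (31): 31 + 30 + 31 + 31 + 28 + 31 + 30 + 31 = 243 days.
June 1–11, 2317: 11 days.
Residual: 268 days.
Total: 1729 days.
1729 is a multiple of 7, so the 16th of September, 2312 falls on the same weekday: Monday.

Monday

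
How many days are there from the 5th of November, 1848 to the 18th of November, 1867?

From November 5, 1848 to November 5, 1867: 19 years, of which 4 contain a Feb 29 — 15×365 + 4×366 = 6939 days.
Within November 1867: 18 − 5 = 13 days.
Total: 6952 days.

6952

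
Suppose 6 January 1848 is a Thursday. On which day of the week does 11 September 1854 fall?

Monday

January 6, 1848 → January 6, 1849: 366 days (1848 is a leap year).
January 6, 1849 → January 6, 1850: 365 days.
January 6, 1850 → January 6, 1851: 365 days.
January 6, 1851 → January 6, 1852: 365 days.
January 6, 1852 → January 6, 1853: 366 days (1852 is a leap year).
January 6, 1853 → January 6, 1854: 365 days.
January 1854: 31 − 6 = 25 days remain.
Then February 1854 (28), March (31), April (30), May (31), June (30), July (31), August (31): 28 + 31 + 30 + 31 + 30 + 31 + 31 = 212 days.
September 1–11, 1854: 11 days.
Residual: 248 days.
Total: 2440 days.
2440 mod 7 = 4, so 4 days after Thursday is Monday.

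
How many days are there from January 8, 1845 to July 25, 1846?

Day-of-year of January 8, 1845: 8.
Day-of-year of July 25, 1846: 206.
1845 has 365 days, so 365 − 8 = 357 days remain in 1845.
Total: 357 + 206 = 563 days.

563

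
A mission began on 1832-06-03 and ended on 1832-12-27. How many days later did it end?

June 1832: 30 − 3 = 27 days remain.
Then July (31), August (31), September (30), October (31), November (30): 31 + 31 + 30 + 31 + 30 = 153 days.
December 1–27, 1832: 27 days.
Total: 27 + 153 + 27 = 207 days.

207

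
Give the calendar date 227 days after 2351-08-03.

2352-03-17

Count 227 days after August 3, 2351:
August 2351: 31 − 3 = 28 days remain.
Then September (30), October (31), November (30), December (31), January (31), February 2352 (29): 30 + 31 + 30 + 31 + 31 + 29 = 182 days.
March 1–17, 2352: 17 days.
Total: 28 + 182 + 17 = 227 days.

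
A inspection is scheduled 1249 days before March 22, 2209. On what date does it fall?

October 20, 2205

Count 1249 days before March 22, 2209:
Day-of-year of October 20, 2205: 293.
Day-of-year of March 22, 2209: 81.
2205 has 365 days, so 365 − 293 = 72 days remain in 2205.
Full years: 2206: 365; 2207: 365; 2208: 366. Sum = 1096.
Total: 72 + 1096 + 81 = 1249 days.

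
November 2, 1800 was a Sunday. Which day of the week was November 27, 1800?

Thursday

Within November 1800: 27 − 2 = 25 days.
25 mod 7 = 4, so 4 days after Sunday is Thursday.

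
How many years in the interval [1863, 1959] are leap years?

23

Years divisible by 4: 1864, 1868, …, 1956 — 24 in all.
Of these, 1900 is divisible by 100 but not 400, so not leap.
Leap years: 24 − 1 = 23.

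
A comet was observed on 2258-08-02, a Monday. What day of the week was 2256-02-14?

Count forward from the earlier date (February 14, 2256) to the later (August 2, 2258):
February 14, 2256 → February 14, 2257: 366 days (2256 is a leap year).
February 14, 2257 → February 14, 2258: 365 days.
February 2258: 28 − 14 = 14 days remain (2258 is not a leap year, so February has 28 days).
Then March (31), April (30), May (31), June (30), July (31): 31 + 30 + 31 + 30 + 31 = 153 days.
August 1–2, 2258: 2 days.
Residual: 169 days.
Total: 900 days.
900 mod 7 = 4, so 4 days before Monday is Thursday.

Thursday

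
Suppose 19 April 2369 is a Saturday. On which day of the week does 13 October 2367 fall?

Count forward from the earlier date (October 13, 2367) to the later (April 19, 2369):
October 2367: 31 − 13 = 18 days remain.
Then 17 full months totalling 517 days.
April 1–19, 2369: 19 days.
Total: 18 + 517 + 19 = 554 days.
554 mod 7 = 1, so 1 day before Saturday is Friday.

Friday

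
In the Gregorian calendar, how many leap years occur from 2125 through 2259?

32

Years divisible by 4: 2128, 2132, …, 2256 — 33 in all.
Of these, 2200 is divisible by 100 but not 400, so not leap.
Leap years: 33 − 1 = 32.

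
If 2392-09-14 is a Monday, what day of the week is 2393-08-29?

September 2392: 30 − 14 = 16 days remain.
Then 10 full months totalling 304 days.
August 1–29, 2393: 29 days.
Total: 16 + 304 + 29 = 349 days.
349 mod 7 = 6, so 6 days after Monday is Sunday.

Sunday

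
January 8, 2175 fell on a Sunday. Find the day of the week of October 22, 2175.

January 2175: 31 − 8 = 23 days remain.
Then February 2175 (28), March (31), April (30), May (31), June (30), July (31), August (31), September (30): 28 + 31 + 30 + 31 + 30 + 31 + 31 + 30 = 242 days.
October 1–22, 2175: 22 days.
Total: 23 + 242 + 22 = 287 days.
287 is a multiple of 7, so October 22, 2175 falls on the same weekday: Sunday.

Sunday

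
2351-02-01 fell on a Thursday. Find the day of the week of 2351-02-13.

Within February 2351: 13 − 1 = 12 days.
12 mod 7 = 5, so 5 days after Thursday is Tuesday.

Tuesday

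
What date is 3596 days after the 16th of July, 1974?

the 20th of May, 1984

Count 3596 days after July 16, 1974:
Day-of-year of July 16, 1974: 197.
Day-of-year of May 20, 1984: 141.
1974 has 365 days, so 365 − 197 = 168 days remain in 1974.
Full years 1975–1983: 7 common + 2 leap = 7×365 + 2×366 = 3287 days.
Total: 168 + 3287 + 141 = 3596 days.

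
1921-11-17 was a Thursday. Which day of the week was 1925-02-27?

November 17, 1921 → November 17, 1922: 365 days.
November 17, 1922 → November 17, 1923: 365 days.
November 17, 1923 → November 17, 1924: 366 days (1924 is a leap year).
November 1924: 30 − 17 = 13 days remain.
Then December (31), January (31): 31 + 31 = 62 days.
February 1–27, 1925: 27 days (1925 is not a leap year).
Residual: 102 days.
Total: 1198 days.
1198 mod 7 = 1, so 1 day after Thursday is Friday.

Friday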